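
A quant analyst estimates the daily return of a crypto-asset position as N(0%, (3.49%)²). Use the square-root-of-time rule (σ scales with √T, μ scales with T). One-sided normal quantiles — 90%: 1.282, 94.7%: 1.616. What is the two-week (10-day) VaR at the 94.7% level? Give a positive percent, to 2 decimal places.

17.83%

σ_{10d} = 3.49% × √10 = 11.036%.
VaR = 1.616 × 11.036% = 17.834%.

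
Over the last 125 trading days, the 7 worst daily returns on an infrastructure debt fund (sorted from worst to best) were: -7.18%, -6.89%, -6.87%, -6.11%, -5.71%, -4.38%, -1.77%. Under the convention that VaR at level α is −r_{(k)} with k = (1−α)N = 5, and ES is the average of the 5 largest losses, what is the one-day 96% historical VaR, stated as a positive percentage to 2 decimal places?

5.71%

k = 5; the 5th lowest return is -5.71%, so VaR = 5.71%.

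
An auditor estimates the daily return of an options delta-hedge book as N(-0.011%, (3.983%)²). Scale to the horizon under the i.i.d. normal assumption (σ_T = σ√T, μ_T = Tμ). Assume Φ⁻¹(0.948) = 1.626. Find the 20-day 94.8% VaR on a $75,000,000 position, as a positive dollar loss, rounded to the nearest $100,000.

$21,900,000

σ_{20d} = 3.983% × √20 = 17.813%; μ_{20d} = 20 × -0.011% = -0.220%.
VaR = −(-0.220%) + 1.626 × 17.813% = 29.184%.
On $75,000,000: 0.29184 × $75,000,000 = $21,888,000.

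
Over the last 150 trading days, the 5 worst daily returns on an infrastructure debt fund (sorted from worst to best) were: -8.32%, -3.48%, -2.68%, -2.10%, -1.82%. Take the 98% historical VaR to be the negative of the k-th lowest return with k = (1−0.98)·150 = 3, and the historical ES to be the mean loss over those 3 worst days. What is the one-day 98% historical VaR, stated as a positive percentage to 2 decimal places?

2.68%

k = 3; the 3rd lowest return is -2.68%, so VaR = 2.68%.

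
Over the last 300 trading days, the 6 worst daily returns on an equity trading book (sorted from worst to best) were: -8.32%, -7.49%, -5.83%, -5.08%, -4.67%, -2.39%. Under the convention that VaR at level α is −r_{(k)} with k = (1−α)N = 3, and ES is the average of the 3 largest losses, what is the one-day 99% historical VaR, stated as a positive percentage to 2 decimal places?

k = 3; the 3rd lowest return is -5.83%, so VaR = 5.83%.

5.83%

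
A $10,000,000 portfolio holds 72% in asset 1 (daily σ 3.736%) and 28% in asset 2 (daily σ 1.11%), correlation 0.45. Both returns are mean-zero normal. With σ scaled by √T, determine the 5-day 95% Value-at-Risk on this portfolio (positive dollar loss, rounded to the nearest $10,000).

$1,050,000

σ_p = √(0.72²·3.736² + 0.28²·1.11² + 2·0.45·0.72·0.28·3.736·1.11) = 2.843%.
σ_{5d} = 2.843% × √5 = 6.357%.
z(95%) = 1.645.
VaR = 1.645 × 6.357% = 10.457%; on $10,000,000 that is $1,045,700.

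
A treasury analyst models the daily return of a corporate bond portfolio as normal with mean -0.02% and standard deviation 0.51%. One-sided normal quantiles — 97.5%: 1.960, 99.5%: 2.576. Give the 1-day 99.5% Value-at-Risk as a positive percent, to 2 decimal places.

1.33%

VaR = −μ + z·σ = −(-0.02%) + 2.576 × 0.51% = 1.334%.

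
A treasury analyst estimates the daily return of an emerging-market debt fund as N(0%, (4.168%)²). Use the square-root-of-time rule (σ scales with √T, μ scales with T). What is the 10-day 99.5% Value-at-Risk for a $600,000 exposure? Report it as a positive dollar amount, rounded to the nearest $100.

At 99.5%, z = 2.576.
σ_{10d} = 4.168% × √10 = 13.180%.
VaR = 2.576 × 13.180% = 33.952%.
On $600,000: 0.33952 × $600,000 = $203,712.

$203,700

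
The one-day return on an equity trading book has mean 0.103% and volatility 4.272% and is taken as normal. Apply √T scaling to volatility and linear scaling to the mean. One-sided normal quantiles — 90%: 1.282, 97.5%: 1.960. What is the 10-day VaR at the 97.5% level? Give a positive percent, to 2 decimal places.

25.45%

σ_{10d} = 4.272% × √10 = 13.509%; μ_{10d} = 10 × 0.103% = 1.030%.
VaR = −(1.030%) + 1.960 × 13.509% = 25.448%.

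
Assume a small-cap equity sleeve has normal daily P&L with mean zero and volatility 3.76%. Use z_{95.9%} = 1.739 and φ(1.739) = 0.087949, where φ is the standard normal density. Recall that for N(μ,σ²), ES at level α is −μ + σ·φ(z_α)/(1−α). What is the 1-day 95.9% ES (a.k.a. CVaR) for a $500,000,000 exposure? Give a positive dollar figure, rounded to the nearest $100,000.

Tail multiplier: φ(z)/(1−α) = 0.087949 / 0.041 = 2.145.
ES = 3.76% × 2.145 = 8.065%.
On $500,000,000: 0.08065 × $500,000,000 = $40,325,000.

$40,300,000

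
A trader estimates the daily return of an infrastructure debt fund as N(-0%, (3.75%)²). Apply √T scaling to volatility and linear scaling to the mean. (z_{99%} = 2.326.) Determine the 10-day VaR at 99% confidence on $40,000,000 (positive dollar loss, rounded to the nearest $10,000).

σ_{10d} = 3.75% × √10 = 11.859%.
VaR = 2.326 × 11.859% = 27.584%.
On $40,000,000: 0.27584 × $40,000,000 = $11,033,600.

$11,030,000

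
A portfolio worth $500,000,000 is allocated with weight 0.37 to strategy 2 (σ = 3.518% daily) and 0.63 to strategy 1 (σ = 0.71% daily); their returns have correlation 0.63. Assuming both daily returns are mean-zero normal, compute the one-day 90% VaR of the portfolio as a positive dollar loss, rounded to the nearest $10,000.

$10,390,000

σ_p² = 0.37²·3.518² + 0.63²·0.71² + 2·0.63·0.37·0.63·3.518·0.71 = 2.6280 (%²).
σ_p = √2.6280 = 1.621%.
At 90%, z = 1.282.
VaR = 1.282 × 1.621% = 2.078%; on $500,000,000 that is $10,390,000.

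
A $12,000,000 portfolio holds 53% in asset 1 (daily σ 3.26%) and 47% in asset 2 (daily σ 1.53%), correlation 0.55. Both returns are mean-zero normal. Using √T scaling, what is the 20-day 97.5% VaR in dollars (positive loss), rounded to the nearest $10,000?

σ_p = √(0.53²·3.26² + 0.47²·1.53² + 2·0.55·0.53·0.47·3.26·1.53) = 2.207%.
σ_{20d} = 2.207% × √20 = 9.870%.
z(97.5%) = 1.960.
VaR = 1.960 × 9.870% = 19.345%; on $12,000,000 that is $2,321,400.

$2,320,000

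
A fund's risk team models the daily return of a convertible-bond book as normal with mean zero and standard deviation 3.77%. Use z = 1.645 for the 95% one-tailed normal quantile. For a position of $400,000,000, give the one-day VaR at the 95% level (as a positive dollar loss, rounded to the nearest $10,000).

$24,810,000

VaR = z·σ = 1.645 × 3.77% = 6.202%.
On $400,000,000: 0.06202 × $400,000,000 = $24,808,000.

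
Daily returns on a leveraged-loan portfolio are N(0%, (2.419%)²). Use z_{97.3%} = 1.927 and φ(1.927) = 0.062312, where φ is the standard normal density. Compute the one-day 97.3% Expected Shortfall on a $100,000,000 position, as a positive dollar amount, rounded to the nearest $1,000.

$5,583,000

Tail multiplier: φ(z)/(1−α) = 0.062312 / 0.027 = 2.308.
ES = 2.419% × 2.308 = 5.583%.
On $100,000,000: 0.05583 × $100,000,000 = $5,583,000.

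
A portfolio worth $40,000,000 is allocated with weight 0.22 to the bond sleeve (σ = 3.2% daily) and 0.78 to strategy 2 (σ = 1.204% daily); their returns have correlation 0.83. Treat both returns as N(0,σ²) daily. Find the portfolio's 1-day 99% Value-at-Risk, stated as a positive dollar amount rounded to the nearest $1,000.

$1,464,000

σ_p² = 0.22²·3.2² + 0.78²·1.204² + 2·0.83·0.22·0.78·3.2·1.204 = 2.4751 (%²).
σ_p = √2.4751 = 1.573%.
At 99%, z = 2.326.
VaR = 2.326 × 1.573% = 3.659%; on $40,000,000 that is $1,463,600.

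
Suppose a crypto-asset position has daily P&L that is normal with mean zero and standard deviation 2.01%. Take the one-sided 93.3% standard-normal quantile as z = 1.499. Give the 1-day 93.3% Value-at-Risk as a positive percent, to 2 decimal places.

3.01%

VaR = z·σ = 1.499 × 2.01% = 3.013%.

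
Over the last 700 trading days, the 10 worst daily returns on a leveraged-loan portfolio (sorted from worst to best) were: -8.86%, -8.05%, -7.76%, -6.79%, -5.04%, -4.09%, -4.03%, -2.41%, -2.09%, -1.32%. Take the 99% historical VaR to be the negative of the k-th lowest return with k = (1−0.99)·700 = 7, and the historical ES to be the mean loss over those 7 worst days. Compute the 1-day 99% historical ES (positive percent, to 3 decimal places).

The 7 worst returns sum to -44.62%.
ES = −(-44.62%) / 7 = 6.3742…% ≈ 6.374%.

6.374%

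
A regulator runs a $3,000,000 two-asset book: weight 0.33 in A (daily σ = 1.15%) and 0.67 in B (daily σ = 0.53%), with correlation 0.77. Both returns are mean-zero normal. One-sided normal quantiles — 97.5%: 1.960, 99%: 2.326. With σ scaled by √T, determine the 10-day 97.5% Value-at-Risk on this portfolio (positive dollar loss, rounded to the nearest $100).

$128,500

σ_p = √(0.33²·1.15² + 0.67²·0.53² + 2·0.77·0.33·0.67·1.15·0.53) = 0.691%.
σ_{10d} = 0.691% × √10 = 2.185%.
VaR = 1.960 × 2.185% = 4.283%; on $3,000,000 that is $128,490.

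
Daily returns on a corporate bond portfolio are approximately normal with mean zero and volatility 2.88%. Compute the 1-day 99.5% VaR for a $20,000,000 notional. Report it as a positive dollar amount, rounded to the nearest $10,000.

$1,480,000

At 99.5% one-sided, z = 2.576.
VaR = z·σ = 2.576 × 2.88% = 7.419%.
On $20,000,000: 0.07419 × $20,000,000 = $1,483,800.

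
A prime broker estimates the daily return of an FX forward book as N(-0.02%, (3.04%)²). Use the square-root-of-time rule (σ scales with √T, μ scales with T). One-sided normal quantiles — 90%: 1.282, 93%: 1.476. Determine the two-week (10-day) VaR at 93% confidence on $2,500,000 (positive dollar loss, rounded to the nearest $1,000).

σ_{10d} = 3.04% × √10 = 9.613%; μ_{10d} = 10 × -0.02% = -0.200%.
VaR = −(-0.200%) + 1.476 × 9.613% = 14.389%.
On $2,500,000: 0.14389 × $2,500,000 = $359,725.

$360,000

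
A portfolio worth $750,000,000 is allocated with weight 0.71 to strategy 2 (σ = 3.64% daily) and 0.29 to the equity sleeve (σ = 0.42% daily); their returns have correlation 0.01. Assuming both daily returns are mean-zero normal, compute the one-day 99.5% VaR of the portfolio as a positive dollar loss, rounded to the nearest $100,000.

σ_p² = 0.71²·3.64² + 0.29²·0.42² + 2·0.01·0.71·0.29·3.64·0.42 = 6.7003 (%²).
σ_p = √6.7003 = 2.588%.
At 99.5%, z = 2.576.
VaR = 2.576 × 2.588% = 6.667%; on $750,000,000 that is $50,002,500.

$50,000,000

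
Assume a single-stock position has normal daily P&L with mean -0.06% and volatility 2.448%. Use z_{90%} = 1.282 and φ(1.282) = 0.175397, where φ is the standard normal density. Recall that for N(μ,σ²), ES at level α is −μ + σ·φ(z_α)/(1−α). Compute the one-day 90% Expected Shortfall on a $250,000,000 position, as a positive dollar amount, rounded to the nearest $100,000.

Tail multiplier: φ(z)/(1−α) = 0.175397 / 0.1 = 1.754.
ES = −(-0.06%) + 2.448% × 1.754 = 4.354%.
On $250,000,000: 0.04354 × $250,000,000 = $10,885,000.

$10,900,000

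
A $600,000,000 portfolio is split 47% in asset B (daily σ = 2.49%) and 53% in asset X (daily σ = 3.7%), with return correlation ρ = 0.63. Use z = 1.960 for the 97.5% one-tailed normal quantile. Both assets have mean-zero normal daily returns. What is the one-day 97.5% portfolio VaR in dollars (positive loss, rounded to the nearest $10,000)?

$33,480,000

σ_p² = 0.47²·2.49² + 0.53²·3.7² + 2·0.63·0.47·0.53·2.49·3.7 = 8.1068 (%²).
σ_p = √8.1068 = 2.847%.
VaR = 1.960 × 2.847% = 5.580%; on $600,000,000 that is $33,480,000.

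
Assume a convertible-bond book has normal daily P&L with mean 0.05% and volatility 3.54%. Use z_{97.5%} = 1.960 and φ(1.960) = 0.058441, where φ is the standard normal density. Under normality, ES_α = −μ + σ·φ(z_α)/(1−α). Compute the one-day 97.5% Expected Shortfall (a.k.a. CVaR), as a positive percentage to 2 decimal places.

8.23%

Tail multiplier: φ(z)/(1−α) = 0.058441 / 0.025 = 2.338.
ES = −(0.05%) + 3.54% × 2.338 = 8.227%.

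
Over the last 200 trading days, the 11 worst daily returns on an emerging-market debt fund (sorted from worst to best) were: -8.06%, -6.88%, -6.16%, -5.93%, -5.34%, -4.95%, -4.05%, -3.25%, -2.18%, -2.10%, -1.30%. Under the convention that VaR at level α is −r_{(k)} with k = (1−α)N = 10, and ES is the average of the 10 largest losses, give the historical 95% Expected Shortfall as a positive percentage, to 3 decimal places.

The 10 worst returns sum to -48.90%.
ES = −(-48.90%) / 10 = 4.89% ≈ 4.890%.

4.890%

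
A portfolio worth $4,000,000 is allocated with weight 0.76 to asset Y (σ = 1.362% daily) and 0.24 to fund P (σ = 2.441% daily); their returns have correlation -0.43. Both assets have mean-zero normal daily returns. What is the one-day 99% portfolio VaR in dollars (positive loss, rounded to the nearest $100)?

$87,900

σ_p² = 0.76²·1.362² + 0.24²·2.441² + 2·-0.43·0.76·0.24·1.362·2.441 = 0.8932 (%²).
σ_p = √0.8932 = 0.945%.
At 99%, z = 2.326.
VaR = 2.326 × 0.945% = 2.198%; on $4,000,000 that is $87,920.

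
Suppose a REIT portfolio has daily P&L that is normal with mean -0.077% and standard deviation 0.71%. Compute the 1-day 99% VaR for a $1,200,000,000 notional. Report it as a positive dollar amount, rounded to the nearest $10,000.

At 99% one-sided, z = 2.326.
VaR = −μ + z·σ = −(-0.077%) + 2.326 × 0.71% = 1.728%.
On $1,200,000,000: 0.01728 × $1,200,000,000 = $20,736,000.

$20,740,000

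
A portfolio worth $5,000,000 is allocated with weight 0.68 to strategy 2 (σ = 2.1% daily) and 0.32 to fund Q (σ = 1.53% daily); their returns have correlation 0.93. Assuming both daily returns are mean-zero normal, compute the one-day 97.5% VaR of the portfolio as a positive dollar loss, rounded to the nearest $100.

σ_p² = 0.68²·2.1² + 0.32²·1.53² + 2·0.93·0.68·0.32·2.1·1.53 = 3.5793 (%²).
σ_p = √3.5793 = 1.892%.
At 97.5%, z = 1.960.
VaR = 1.960 × 1.892% = 3.708%; on $5,000,000 that is $185,400.

$185,400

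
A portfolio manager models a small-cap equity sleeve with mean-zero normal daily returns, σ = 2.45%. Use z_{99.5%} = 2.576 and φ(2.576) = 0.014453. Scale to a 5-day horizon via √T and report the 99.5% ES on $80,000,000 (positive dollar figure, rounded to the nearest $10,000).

$12,670,000

σ_{5d} = 2.45% × √5 = 5.478%.
ES multiplier = φ(z)/(1−α) = 0.014453/0.005 = 2.891.
ES = 5.478% × 2.891 = 15.837%; on $80,000,000: $12,669,600.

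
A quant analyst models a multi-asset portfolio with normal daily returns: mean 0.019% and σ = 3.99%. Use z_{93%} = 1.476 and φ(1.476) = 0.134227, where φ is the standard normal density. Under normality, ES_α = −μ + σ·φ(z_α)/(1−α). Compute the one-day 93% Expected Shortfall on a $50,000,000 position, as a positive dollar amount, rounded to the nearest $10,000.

$3,820,000

Tail multiplier: φ(z)/(1−α) = 0.134227 / 0.07 = 1.918.
ES = −(0.019%) + 3.99% × 1.918 = 7.634%.
On $50,000,000: 0.07634 × $50,000,000 = $3,817,000.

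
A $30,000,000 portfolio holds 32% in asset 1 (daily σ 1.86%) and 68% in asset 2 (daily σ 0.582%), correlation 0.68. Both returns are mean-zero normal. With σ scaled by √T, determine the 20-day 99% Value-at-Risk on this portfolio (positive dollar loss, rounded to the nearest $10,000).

$2,850,000

σ_p = √(0.32²·1.86² + 0.68²·0.582² + 2·0.68·0.32·0.68·1.86·0.582) = 0.912%.
σ_{20d} = 0.912% × √20 = 4.079%.
z(99%) = 2.326.
VaR = 2.326 × 4.079% = 9.488%; on $30,000,000 that is $2,846,400.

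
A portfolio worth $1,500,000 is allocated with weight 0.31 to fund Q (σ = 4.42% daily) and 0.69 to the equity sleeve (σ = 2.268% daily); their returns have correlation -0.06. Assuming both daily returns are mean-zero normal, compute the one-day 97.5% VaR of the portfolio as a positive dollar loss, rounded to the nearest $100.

$59,300

σ_p² = 0.31²·4.42² + 0.69²·2.268² + 2·-0.06·0.31·0.69·4.42·2.268 = 4.0691 (%²).
σ_p = √4.0691 = 2.017%.
At 97.5%, z = 1.960.
VaR = 1.960 × 2.017% = 3.953%; on $1,500,000 that is $59,295.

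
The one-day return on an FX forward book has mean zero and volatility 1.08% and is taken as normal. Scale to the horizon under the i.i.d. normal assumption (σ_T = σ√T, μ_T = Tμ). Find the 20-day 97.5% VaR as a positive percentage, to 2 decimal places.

At 97.5%, z = 1.960.
σ_{20d} = 1.08% × √20 = 4.830%.
VaR = 1.960 × 4.830% = 9.467%.

9.47%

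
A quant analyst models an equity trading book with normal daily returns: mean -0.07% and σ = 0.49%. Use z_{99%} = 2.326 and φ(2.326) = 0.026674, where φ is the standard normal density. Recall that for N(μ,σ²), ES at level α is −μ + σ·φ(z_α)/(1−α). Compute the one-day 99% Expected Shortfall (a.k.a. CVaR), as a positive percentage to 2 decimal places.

Tail multiplier: φ(z)/(1−α) = 0.026674 / 0.01 = 2.667.
ES = −(-0.07%) + 0.49% × 2.667 = 1.377%.

1.38%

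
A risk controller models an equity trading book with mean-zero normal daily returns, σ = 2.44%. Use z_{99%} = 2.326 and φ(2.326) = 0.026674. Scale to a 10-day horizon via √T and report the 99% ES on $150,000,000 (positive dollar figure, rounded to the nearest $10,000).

$30,870,000

σ_{10d} = 2.44% × √10 = 7.716%.
ES multiplier = φ(z)/(1−α) = 0.026674/0.01 = 2.667.
ES = 7.716% × 2.667 = 20.579%; on $150,000,000: $30,868,500.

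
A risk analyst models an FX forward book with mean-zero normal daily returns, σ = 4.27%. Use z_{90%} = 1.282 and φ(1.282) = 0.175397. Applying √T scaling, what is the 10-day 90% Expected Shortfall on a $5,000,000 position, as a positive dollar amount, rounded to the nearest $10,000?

$1,180,000

σ_{10d} = 4.27% × √10 = 13.503%.
ES multiplier = φ(z)/(1−α) = 0.175397/0.1 = 1.754.
ES = 13.503% × 1.754 = 23.684%; on $5,000,000: $1,184,200.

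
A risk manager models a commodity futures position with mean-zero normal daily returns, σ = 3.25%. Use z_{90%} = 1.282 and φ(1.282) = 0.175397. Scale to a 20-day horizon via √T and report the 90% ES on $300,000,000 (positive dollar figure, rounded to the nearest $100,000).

σ_{20d} = 3.25% × √20 = 14.534%.
ES multiplier = φ(z)/(1−α) = 0.175397/0.1 = 1.754.
ES = 14.534% × 1.754 = 25.493%; on $300,000,000: $76,479,000.

$76,500,000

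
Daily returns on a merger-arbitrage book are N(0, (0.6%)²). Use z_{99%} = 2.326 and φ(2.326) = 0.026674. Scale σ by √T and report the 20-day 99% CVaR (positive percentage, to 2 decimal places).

σ_{20d} = 0.6% × √20 = 2.683%.
ES multiplier = φ(z)/(1−α) = 0.026674/0.01 = 2.667.
ES = 2.683% × 2.667 = 7.156%.

7.16%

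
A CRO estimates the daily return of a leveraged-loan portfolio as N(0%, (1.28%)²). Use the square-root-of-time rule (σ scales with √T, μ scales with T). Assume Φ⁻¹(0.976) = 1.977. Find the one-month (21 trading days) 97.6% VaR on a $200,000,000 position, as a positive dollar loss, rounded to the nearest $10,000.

$23,190,000

σ_{21d} = 1.28% × √21 = 5.866%.
VaR = 1.977 × 5.866% = 11.597%.
On $200,000,000: 0.11597 × $200,000,000 = $23,194,000.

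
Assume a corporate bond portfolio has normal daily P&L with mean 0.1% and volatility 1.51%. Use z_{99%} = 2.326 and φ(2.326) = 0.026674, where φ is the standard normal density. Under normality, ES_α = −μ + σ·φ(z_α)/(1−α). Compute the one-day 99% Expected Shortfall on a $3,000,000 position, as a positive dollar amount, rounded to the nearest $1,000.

$118,000

Tail multiplier: φ(z)/(1−α) = 0.026674 / 0.01 = 2.667.
ES = −(0.1%) + 1.51% × 2.667 = 3.927%.
On $3,000,000: 0.03927 × $3,000,000 = $117,810.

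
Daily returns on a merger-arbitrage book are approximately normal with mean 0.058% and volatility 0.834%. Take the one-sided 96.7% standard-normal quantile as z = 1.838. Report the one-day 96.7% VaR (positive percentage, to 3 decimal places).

VaR = −μ + z·σ = −(0.058%) + 1.838 × 0.834% = 1.475%.

1.475%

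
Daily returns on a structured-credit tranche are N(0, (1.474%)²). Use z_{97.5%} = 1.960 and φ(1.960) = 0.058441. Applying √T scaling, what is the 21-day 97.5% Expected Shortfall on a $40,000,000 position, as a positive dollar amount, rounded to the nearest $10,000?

σ_{21d} = 1.474% × √21 = 6.755%.
ES multiplier = φ(z)/(1−α) = 0.058441/0.025 = 2.338.
ES = 6.755% × 2.338 = 15.793%; on $40,000,000: $6,317,200.

$6,320,000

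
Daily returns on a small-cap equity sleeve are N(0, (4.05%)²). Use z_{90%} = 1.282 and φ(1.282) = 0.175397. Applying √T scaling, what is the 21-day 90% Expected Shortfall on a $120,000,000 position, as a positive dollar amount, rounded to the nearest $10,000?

σ_{21d} = 4.05% × √21 = 18.559%.
ES multiplier = φ(z)/(1−α) = 0.175397/0.1 = 1.754.
ES = 18.559% × 1.754 = 32.552%; on $120,000,000: $39,062,400.

$39,060,000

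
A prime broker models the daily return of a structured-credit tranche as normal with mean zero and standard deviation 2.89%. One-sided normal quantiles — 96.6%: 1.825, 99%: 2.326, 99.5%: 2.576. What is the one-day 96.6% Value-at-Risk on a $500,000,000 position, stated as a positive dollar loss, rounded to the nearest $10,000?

VaR = z·σ = 1.825 × 2.89% = 5.274%.
On $500,000,000: 0.05274 × $500,000,000 = $26,370,000.

$26,370,000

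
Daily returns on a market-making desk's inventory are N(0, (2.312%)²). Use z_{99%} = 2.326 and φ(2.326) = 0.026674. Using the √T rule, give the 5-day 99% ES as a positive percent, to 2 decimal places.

σ_{5d} = 2.312% × √5 = 5.170%.
ES multiplier = φ(z)/(1−α) = 0.026674/0.01 = 2.667.
ES = 5.170% × 2.667 = 13.788%.

13.79%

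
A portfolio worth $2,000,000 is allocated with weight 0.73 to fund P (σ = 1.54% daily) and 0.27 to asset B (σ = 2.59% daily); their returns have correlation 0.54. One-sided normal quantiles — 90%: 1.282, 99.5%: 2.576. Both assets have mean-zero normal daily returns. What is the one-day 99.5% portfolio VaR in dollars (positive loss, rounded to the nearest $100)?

σ_p² = 0.73²·1.54² + 0.27²·2.59² + 2·0.54·0.73·0.27·1.54·2.59 = 2.6019 (%²).
σ_p = √2.6019 = 1.613%.
VaR = 2.576 × 1.613% = 4.155%; on $2,000,000 that is $83,100.

$83,100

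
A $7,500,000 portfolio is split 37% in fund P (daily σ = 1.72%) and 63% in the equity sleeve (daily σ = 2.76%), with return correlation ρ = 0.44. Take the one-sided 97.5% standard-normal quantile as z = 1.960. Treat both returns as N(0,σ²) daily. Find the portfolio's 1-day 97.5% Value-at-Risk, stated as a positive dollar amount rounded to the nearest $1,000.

$308,000

σ_p² = 0.37²·1.72² + 0.63²·2.76² + 2·0.44·0.37·0.63·1.72·2.76 = 4.4022 (%²).
σ_p = √4.4022 = 2.098%.
VaR = 1.960 × 2.098% = 4.112%; on $7,500,000 that is $308,400.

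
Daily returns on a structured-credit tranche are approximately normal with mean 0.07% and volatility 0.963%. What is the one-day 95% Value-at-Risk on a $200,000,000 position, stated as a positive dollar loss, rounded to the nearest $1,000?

$3,028,000

At 95% one-sided, z = 1.645.
VaR = −μ + z·σ = −(0.07%) + 1.645 × 0.963% = 1.514%.
On $200,000,000: 0.01514 × $200,000,000 = $3,028,000.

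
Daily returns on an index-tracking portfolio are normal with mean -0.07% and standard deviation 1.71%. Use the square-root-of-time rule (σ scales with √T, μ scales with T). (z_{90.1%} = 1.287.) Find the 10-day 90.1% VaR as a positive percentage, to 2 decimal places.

7.66%

σ_{10d} = 1.71% × √10 = 5.407%; μ_{10d} = 10 × -0.07% = -0.700%.
VaR = −(-0.700%) + 1.287 × 5.407% = 7.659%.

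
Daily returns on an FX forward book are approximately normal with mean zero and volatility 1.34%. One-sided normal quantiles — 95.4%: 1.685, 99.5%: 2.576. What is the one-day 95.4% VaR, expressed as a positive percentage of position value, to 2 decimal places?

2.26%

VaR = z·σ = 1.685 × 1.34% = 2.258%.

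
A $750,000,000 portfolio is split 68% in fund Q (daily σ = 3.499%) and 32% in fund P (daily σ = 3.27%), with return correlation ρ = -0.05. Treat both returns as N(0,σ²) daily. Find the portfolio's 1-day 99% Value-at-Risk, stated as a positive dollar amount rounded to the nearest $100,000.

σ_p² = 0.68²·3.499² + 0.32²·3.27² + 2·-0.05·0.68·0.32·3.499·3.27 = 6.5071 (%²).
σ_p = √6.5071 = 2.551%.
At 99%, z = 2.326.
VaR = 2.326 × 2.551% = 5.934%; on $750,000,000 that is $44,505,000.

$44,500,000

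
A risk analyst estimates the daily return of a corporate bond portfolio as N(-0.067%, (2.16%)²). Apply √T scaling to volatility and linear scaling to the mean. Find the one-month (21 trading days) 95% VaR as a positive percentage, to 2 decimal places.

17.69%

At 95%, z = 1.645.
σ_{21d} = 2.16% × √21 = 9.898%; μ_{21d} = 21 × -0.067% = -1.407%.
VaR = −(-1.407%) + 1.645 × 9.898% = 17.689%.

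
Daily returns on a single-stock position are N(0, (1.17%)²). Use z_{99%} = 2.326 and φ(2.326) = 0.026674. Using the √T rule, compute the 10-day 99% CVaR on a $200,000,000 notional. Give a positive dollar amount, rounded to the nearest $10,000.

$19,740,000

σ_{10d} = 1.17% × √10 = 3.700%.
ES multiplier = φ(z)/(1−α) = 0.026674/0.01 = 2.667.
ES = 3.700% × 2.667 = 9.868%; on $200,000,000: $19,736,000.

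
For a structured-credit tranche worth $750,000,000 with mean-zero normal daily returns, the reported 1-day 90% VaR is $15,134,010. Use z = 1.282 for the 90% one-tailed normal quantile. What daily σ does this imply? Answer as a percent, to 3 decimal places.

VaR as a fraction: $15,134,010 / $750,000,000 = 2.018%.
σ = VaR / z = 2.018% / 1.282 = 1.574%.

1.574%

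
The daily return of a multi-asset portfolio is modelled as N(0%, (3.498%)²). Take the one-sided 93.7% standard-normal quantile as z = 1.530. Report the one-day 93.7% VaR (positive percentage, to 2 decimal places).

5.35%

VaR = z·σ = 1.530 × 3.498% = 5.352%.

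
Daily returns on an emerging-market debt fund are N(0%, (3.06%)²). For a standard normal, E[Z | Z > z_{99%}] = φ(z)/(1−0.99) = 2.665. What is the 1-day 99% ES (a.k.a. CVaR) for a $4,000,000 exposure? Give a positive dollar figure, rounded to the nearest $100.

ES = 3.06% × 2.665 = 8.155%.
On $4,000,000: 0.08155 × $4,000,000 = $326,200.

$326,200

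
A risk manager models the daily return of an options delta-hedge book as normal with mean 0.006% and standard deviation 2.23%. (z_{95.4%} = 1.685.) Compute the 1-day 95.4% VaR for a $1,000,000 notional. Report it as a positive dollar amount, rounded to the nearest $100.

VaR = −μ + z·σ = −(0.006%) + 1.685 × 2.23% = 3.752%.
On $1,000,000: 0.03752 × $1,000,000 = $37,520.

$37,500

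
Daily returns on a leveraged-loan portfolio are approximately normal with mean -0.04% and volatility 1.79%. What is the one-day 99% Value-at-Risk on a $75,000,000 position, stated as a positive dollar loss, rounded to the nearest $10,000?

$3,150,000

At 99% one-sided, z = 2.326.
VaR = −μ + z·σ = −(-0.04%) + 2.326 × 1.79% = 4.204%.
On $75,000,000: 0.04204 × $75,000,000 = $3,153,000.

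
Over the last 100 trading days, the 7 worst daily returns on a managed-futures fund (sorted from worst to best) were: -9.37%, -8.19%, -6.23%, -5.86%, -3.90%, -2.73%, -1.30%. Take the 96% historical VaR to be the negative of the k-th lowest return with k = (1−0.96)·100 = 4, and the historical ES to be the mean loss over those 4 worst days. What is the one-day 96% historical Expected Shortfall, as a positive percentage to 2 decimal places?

7.41%

The 4 worst returns sum to -29.65%.
ES = −(-29.65%) / 4 = 7.4125% ≈ 7.41%.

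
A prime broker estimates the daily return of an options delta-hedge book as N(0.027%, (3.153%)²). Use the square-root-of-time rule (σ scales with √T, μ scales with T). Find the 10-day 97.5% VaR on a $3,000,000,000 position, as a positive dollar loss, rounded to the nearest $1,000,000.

At 97.5%, z = 1.960.
σ_{10d} = 3.153% × √10 = 9.971%; μ_{10d} = 10 × 0.027% = 0.270%.
VaR = −(0.270%) + 1.960 × 9.971% = 19.273%.
On $3,000,000,000: 0.19273 × $3,000,000,000 = $578,190,000.

$578,000,000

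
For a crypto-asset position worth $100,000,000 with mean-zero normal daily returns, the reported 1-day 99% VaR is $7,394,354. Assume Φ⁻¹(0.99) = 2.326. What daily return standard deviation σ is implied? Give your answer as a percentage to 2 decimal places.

3.18%

VaR as a fraction: $7,394,354 / $100,000,000 = 7.394%.
σ = VaR / z = 7.394% / 2.326 = 3.179%.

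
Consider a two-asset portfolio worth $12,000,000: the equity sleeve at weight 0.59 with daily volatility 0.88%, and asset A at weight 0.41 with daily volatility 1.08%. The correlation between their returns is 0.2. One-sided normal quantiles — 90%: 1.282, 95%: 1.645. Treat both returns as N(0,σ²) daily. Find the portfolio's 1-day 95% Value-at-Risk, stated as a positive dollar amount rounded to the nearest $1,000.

σ_p² = 0.59²·0.88² + 0.41²·1.08² + 2·0.2·0.59·0.41·0.88·1.08 = 0.5576 (%²).
σ_p = √0.5576 = 0.747%.
VaR = 1.645 × 0.747% = 1.229%; on $12,000,000 that is $147,480.

$147,000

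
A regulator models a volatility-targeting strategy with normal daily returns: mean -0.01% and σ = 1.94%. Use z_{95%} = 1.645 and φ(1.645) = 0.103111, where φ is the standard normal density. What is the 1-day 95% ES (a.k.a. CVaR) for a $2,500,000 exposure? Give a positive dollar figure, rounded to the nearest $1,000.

Tail multiplier: φ(z)/(1−α) = 0.103111 / 0.05 = 2.062.
ES = −(-0.01%) + 1.94% × 2.062 = 4.010%.
On $2,500,000: 0.04010 × $2,500,000 = $100,250.

$100,000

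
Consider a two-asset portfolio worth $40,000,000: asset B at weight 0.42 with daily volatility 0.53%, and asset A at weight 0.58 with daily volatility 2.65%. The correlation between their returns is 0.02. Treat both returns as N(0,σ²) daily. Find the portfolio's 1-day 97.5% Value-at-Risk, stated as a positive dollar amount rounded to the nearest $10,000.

$1,220,000

σ_p² = 0.42²·0.53² + 0.58²·2.65² + 2·0.02·0.42·0.58·0.53·2.65 = 2.4256 (%²).
σ_p = √2.4256 = 1.557%.
At 97.5%, z = 1.960.
VaR = 1.960 × 1.557% = 3.052%; on $40,000,000 that is $1,220,800.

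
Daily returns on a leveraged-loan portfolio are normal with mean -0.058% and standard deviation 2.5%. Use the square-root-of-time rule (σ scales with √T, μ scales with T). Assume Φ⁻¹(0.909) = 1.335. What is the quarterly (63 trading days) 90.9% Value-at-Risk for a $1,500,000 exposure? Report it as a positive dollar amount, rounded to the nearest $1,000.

σ_{63d} = 2.5% × √63 = 19.843%; μ_{63d} = 63 × -0.058% = -3.654%.
VaR = −(-3.654%) + 1.335 × 19.843% = 30.144%.
On $1,500,000: 0.30144 × $1,500,000 = $452,160.

$452,000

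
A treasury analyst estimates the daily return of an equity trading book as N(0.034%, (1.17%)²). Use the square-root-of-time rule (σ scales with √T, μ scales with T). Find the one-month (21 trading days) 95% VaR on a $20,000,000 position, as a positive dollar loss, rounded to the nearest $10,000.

At 95%, z = 1.645.
σ_{21d} = 1.17% × √21 = 5.362%; μ_{21d} = 21 × 0.034% = 0.714%.
VaR = −(0.714%) + 1.645 × 5.362% = 8.106%.
On $20,000,000: 0.08106 × $20,000,000 = $1,621,200.

$1,620,000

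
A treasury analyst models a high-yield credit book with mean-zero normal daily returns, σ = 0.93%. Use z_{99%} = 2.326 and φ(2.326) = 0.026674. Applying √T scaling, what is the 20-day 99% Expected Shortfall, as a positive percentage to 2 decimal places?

11.09%

σ_{20d} = 0.93% × √20 = 4.159%.
ES multiplier = φ(z)/(1−α) = 0.026674/0.01 = 2.667.
ES = 4.159% × 2.667 = 11.092%.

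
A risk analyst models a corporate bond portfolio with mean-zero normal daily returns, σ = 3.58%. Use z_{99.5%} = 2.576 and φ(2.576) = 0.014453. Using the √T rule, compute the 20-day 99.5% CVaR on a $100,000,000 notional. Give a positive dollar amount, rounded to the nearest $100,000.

σ_{20d} = 3.58% × √20 = 16.010%.
ES multiplier = φ(z)/(1−α) = 0.014453/0.005 = 2.891.
ES = 16.010% × 2.891 = 46.285%; on $100,000,000: $46,285,000.

$46,300,000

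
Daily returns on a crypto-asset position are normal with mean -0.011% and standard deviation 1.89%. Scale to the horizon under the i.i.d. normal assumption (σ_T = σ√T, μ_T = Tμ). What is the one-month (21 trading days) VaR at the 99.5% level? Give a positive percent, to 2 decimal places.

At 99.5%, z = 2.576.
σ_{21d} = 1.89% × √21 = 8.661%; μ_{21d} = 21 × -0.011% = -0.231%.
VaR = −(-0.231%) + 2.576 × 8.661% = 22.542%.

22.54%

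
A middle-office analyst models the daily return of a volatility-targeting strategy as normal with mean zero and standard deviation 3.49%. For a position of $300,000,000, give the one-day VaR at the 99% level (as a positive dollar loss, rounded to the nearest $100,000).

At 99% one-sided, z = 2.326.
VaR = z·σ = 2.326 × 3.49% = 8.118%.
On $300,000,000: 0.08118 × $300,000,000 = $24,354,000.

$24,400,000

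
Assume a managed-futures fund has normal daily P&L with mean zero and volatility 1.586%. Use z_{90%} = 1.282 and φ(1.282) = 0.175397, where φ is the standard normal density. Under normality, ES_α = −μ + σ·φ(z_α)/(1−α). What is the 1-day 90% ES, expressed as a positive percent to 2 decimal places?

Tail multiplier: φ(z)/(1−α) = 0.175397 / 0.1 = 1.754.
ES = 1.586% × 1.754 = 2.782%.

2.78%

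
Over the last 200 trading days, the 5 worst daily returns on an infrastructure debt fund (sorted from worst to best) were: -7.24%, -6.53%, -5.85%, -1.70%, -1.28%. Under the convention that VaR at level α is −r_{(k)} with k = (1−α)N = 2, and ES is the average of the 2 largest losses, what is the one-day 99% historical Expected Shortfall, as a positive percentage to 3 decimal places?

6.885%

The 2 worst returns sum to -13.77%.
ES = −(-13.77%) / 2 = 6.885%.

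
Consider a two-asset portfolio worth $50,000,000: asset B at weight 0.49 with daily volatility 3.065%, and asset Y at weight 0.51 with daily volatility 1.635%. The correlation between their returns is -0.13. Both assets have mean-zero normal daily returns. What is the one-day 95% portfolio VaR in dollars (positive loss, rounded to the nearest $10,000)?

σ_p² = 0.49²·3.065² + 0.51²·1.635² + 2·-0.13·0.49·0.51·3.065·1.635 = 2.6253 (%²).
σ_p = √2.6253 = 1.620%.
At 95%, z = 1.645.
VaR = 1.645 × 1.620% = 2.665%; on $50,000,000 that is $1,332,500.

$1,330,000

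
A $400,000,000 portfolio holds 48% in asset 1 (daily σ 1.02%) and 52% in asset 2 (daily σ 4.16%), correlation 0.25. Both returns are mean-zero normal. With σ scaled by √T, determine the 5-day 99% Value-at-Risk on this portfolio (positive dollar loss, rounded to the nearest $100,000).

σ_p = √(0.48²·1.02² + 0.52²·4.16² + 2·0.25·0.48·0.52·1.02·4.16) = 2.334%.
σ_{5d} = 2.334% × √5 = 5.219%.
z(99%) = 2.326.
VaR = 2.326 × 5.219% = 12.139%; on $400,000,000 that is $48,556,000.

$48,600,000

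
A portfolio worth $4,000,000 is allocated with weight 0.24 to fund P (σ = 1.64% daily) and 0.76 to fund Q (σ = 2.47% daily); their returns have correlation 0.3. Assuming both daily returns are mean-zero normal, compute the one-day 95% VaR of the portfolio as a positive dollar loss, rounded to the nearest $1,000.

σ_p² = 0.24²·1.64² + 0.76²·2.47² + 2·0.3·0.24·0.76·1.64·2.47 = 4.1221 (%²).
σ_p = √4.1221 = 2.030%.
At 95%, z = 1.645.
VaR = 1.645 × 2.030% = 3.339%; on $4,000,000 that is $133,560.

$134,000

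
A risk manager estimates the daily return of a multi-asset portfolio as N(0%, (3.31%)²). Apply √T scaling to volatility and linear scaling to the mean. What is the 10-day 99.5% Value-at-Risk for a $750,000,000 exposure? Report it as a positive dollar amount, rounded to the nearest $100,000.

At 99.5%, z = 2.576.
σ_{10d} = 3.31% × √10 = 10.467%.
VaR = 2.576 × 10.467% = 26.963%.
On $750,000,000: 0.26963 × $750,000,000 = $202,222,500.

$202,200,000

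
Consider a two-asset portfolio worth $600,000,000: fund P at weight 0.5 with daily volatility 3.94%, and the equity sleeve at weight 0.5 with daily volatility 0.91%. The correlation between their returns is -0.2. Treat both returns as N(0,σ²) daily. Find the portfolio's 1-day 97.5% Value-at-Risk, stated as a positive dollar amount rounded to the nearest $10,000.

$22,710,000

σ_p² = 0.5²·3.94² + 0.5²·0.91² + 2·-0.2·0.5·0.5·3.94·0.91 = 3.7294 (%²).
σ_p = √3.7294 = 1.931%.
At 97.5%, z = 1.960.
VaR = 1.960 × 1.931% = 3.785%; on $600,000,000 that is $22,710,000.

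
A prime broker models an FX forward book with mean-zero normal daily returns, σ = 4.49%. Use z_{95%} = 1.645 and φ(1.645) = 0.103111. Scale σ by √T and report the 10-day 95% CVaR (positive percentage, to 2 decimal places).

σ_{10d} = 4.49% × √10 = 14.199%.
ES multiplier = φ(z)/(1−α) = 0.103111/0.05 = 2.062.
ES = 14.199% × 2.062 = 29.278%.

29.28%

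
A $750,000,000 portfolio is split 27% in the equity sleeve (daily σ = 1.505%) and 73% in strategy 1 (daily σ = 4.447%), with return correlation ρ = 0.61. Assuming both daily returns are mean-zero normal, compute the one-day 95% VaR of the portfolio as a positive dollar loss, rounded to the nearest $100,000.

σ_p² = 0.27²·1.505² + 0.73²·4.447² + 2·0.61·0.27·0.73·1.505·4.447 = 12.3130 (%²).
σ_p = √12.3130 = 3.509%.
At 95%, z = 1.645.
VaR = 1.645 × 3.509% = 5.772%; on $750,000,000 that is $43,290,000.

$43,300,000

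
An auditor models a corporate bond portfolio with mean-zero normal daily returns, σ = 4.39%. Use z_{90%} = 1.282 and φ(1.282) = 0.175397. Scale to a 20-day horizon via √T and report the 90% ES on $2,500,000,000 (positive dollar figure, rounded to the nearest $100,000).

$860,900,000

σ_{20d} = 4.39% × √20 = 19.633%.
ES multiplier = φ(z)/(1−α) = 0.175397/0.1 = 1.754.
ES = 19.633% × 1.754 = 34.436%; on $2,500,000,000: $860,900,000.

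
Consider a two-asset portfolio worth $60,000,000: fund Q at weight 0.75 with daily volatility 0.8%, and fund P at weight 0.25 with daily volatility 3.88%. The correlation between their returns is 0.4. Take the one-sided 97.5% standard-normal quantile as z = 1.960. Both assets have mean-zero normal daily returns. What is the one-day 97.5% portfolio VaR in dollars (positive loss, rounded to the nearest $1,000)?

σ_p² = 0.75²·0.8² + 0.25²·3.88² + 2·0.4·0.75·0.25·0.8·3.88 = 1.7665 (%²).
σ_p = √1.7665 = 1.329%.
VaR = 1.960 × 1.329% = 2.605%; on $60,000,000 that is $1,563,000.

$1,563,000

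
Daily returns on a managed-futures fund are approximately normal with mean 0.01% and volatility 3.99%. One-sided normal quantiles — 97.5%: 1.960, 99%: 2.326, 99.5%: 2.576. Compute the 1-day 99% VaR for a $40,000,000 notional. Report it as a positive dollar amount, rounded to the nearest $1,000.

$3,708,000

VaR = −μ + z·σ = −(0.01%) + 2.326 × 3.99% = 9.271%.
On $40,000,000: 0.09271 × $40,000,000 = $3,708,400.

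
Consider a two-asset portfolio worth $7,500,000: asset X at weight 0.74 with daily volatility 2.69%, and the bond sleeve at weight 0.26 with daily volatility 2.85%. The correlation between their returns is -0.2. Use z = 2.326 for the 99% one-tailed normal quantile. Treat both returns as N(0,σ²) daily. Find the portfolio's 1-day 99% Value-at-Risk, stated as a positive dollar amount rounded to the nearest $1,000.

σ_p² = 0.74²·2.69² + 0.26²·2.85² + 2·-0.2·0.74·0.26·2.69·2.85 = 3.9216 (%²).
σ_p = √3.9216 = 1.980%.
VaR = 2.326 × 1.980% = 4.605%; on $7,500,000 that is $345,375.

$345,000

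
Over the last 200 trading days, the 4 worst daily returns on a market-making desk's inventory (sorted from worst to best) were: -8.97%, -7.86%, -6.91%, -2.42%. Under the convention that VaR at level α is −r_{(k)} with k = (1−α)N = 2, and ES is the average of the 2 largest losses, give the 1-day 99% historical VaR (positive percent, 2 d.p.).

7.86%

k = 2; the 2nd lowest return is -7.86%, so VaR = 7.86%.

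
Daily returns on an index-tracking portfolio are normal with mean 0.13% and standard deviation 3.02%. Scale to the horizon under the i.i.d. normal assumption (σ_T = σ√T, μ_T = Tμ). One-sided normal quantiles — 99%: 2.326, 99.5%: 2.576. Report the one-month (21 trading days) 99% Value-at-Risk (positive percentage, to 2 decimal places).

σ_{21d} = 3.02% × √21 = 13.839%; μ_{21d} = 21 × 0.13% = 2.730%.
VaR = −(2.730%) + 2.326 × 13.839% = 29.460%.

29.46%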